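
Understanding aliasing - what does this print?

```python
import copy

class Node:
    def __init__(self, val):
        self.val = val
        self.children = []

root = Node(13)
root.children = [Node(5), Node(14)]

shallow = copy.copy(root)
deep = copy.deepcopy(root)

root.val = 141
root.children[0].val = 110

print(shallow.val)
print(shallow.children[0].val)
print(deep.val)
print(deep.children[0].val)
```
13
110
13
5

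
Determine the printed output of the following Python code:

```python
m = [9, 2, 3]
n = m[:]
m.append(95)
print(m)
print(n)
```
[9, 2, 3, 95]
[9, 2, 3]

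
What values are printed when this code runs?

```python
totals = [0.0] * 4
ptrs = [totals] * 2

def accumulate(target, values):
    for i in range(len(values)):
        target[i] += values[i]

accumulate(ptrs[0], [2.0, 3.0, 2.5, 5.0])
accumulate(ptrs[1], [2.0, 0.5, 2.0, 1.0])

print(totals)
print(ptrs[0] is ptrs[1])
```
[4.0, 3.5, 4.5, 6.0]
True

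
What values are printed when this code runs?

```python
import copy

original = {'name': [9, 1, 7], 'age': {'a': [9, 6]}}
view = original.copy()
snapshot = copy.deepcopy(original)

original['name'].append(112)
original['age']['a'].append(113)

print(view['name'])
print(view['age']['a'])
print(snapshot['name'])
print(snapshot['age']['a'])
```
[9, 1, 7, 112]
[9, 6, 113]
[9, 1, 7]
[9, 6]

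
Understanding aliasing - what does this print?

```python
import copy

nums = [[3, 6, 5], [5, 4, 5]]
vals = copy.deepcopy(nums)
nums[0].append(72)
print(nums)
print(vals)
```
[[3, 6, 5, 72], [5, 4, 5]]
[[3, 6, 5], [5, 4, 5]]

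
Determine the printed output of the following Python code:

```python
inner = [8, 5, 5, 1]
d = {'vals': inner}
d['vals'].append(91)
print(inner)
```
[8, 5, 5, 1, 91]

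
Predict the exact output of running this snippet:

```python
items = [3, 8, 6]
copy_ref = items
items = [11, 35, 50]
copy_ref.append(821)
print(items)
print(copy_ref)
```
[11, 35, 50]
[3, 8, 6, 821]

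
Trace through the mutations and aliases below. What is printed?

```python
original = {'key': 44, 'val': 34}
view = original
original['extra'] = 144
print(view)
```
{'key': 44, 'val': 34, 'extra': 144}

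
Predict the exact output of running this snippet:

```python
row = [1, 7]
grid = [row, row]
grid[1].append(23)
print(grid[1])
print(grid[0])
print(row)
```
[1, 7, 23]
[1, 7, 23]
[1, 7, 23]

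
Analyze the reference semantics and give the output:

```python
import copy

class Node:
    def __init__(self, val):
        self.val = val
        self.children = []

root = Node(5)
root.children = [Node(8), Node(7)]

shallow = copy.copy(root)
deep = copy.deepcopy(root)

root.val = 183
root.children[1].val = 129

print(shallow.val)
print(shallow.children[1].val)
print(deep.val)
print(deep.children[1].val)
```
5
129
5
7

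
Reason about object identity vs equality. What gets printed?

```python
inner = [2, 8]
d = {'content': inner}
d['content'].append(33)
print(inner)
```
[2, 8, 33]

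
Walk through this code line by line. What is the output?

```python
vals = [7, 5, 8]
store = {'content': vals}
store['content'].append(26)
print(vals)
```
[7, 5, 8, 26]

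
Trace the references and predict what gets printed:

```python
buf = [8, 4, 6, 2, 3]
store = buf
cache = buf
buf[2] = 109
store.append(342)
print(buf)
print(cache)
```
[8, 4, 109, 2, 3, 342]
[8, 4, 109, 2, 3, 342]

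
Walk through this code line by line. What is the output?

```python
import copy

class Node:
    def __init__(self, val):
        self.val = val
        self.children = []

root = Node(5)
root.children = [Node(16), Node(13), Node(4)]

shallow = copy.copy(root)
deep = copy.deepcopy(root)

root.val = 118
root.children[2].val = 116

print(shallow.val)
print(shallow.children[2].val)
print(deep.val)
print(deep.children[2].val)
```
5
116
5
4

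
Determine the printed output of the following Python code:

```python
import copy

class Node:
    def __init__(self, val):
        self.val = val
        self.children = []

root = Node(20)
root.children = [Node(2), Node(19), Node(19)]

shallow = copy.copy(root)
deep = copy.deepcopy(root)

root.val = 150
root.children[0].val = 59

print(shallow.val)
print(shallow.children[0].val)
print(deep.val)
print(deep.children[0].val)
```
20
59
20
2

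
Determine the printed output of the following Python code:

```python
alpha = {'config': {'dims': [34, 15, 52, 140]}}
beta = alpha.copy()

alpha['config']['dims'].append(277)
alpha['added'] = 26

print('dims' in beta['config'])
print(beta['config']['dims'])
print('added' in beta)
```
True
[34, 15, 52, 140, 277]
False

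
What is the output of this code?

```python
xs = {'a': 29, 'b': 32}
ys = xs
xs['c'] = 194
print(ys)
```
{'a': 29, 'b': 32, 'c': 194}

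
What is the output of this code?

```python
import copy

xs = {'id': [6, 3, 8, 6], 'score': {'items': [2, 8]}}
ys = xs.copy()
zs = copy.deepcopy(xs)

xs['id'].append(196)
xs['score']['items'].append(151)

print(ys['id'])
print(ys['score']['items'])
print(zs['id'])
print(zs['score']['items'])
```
[6, 3, 8, 6, 196]
[2, 8, 151]
[6, 3, 8, 6]
[2, 8]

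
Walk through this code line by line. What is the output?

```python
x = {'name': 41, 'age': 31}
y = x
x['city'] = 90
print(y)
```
{'name': 41, 'age': 31, 'city': 90}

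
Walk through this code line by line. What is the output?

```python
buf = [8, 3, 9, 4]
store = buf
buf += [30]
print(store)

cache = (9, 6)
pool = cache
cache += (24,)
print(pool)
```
[8, 3, 9, 4, 30]
(9, 6)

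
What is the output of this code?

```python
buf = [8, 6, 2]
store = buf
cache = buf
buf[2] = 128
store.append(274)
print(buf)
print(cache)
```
[8, 6, 128, 274]
[8, 6, 128, 274]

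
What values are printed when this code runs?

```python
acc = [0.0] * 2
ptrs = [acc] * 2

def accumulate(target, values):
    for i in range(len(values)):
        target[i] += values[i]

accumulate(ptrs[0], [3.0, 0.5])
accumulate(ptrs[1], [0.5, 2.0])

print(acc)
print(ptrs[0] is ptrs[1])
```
[3.5, 2.5]
True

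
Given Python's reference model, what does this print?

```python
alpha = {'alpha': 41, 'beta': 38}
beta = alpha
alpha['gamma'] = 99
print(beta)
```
{'alpha': 41, 'beta': 38, 'gamma': 99}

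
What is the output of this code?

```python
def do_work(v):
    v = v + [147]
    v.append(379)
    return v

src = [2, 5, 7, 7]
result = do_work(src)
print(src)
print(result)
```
[2, 5, 7, 7]
[2, 5, 7, 7, 147, 379]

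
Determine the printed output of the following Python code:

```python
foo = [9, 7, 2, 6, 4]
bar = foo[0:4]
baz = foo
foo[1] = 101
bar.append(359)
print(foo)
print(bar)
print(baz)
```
[9, 101, 2, 6, 4]
[9, 7, 2, 6, 359]
[9, 101, 2, 6, 4]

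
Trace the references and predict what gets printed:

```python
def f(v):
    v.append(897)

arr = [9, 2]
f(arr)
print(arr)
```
[9, 2, 897]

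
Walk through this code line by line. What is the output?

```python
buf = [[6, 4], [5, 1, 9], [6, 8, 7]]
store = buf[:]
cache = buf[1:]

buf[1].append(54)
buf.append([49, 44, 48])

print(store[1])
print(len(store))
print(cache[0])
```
[5, 1, 9, 54]
3
[5, 1, 9, 54]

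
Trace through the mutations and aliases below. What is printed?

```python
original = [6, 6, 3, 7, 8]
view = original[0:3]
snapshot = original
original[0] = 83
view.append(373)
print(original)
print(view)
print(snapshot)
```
[83, 6, 3, 7, 8]
[6, 6, 3, 373]
[83, 6, 3, 7, 8]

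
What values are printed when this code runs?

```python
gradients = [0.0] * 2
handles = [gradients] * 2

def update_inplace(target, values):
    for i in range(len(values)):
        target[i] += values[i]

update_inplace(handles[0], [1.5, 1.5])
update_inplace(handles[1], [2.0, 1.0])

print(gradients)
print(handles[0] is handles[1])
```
[3.5, 2.5]
True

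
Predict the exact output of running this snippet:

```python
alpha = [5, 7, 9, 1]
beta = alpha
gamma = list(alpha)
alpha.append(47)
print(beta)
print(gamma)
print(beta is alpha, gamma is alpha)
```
[5, 7, 9, 1, 47]
[5, 7, 9, 1]
True False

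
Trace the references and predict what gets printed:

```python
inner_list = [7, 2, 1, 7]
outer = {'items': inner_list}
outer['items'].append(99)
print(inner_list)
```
[7, 2, 1, 7, 99]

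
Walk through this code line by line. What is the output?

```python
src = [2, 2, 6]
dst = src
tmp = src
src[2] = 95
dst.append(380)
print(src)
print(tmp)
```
[2, 2, 95, 380]
[2, 2, 95, 380]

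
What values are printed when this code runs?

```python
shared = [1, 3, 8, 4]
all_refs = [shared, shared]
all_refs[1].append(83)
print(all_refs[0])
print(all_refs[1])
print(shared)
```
[1, 3, 8, 4, 83]
[1, 3, 8, 4, 83]
[1, 3, 8, 4, 83]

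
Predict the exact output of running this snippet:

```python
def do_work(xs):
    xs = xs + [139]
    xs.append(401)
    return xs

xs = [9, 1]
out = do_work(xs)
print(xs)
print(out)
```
[9, 1]
[9, 1, 139, 401]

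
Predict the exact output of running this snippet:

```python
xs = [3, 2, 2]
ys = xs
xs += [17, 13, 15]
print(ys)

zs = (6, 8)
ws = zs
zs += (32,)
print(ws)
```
[3, 2, 2, 17, 13, 15]
(6, 8)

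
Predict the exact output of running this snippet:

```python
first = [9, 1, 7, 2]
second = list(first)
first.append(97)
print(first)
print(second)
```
[9, 1, 7, 2, 97]
[9, 1, 7, 2]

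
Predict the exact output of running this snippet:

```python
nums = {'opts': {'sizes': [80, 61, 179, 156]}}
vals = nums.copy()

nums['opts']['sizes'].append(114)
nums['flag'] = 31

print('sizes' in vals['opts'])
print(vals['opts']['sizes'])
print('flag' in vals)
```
True
[80, 61, 179, 156, 114]
False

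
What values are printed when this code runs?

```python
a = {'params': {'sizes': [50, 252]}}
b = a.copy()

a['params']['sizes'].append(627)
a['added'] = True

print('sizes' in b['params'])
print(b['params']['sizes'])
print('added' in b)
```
True
[50, 252, 627]
False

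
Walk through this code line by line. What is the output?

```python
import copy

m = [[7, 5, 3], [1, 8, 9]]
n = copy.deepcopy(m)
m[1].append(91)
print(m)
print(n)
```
[[7, 5, 3], [1, 8, 9, 91]]
[[7, 5, 3], [1, 8, 9]]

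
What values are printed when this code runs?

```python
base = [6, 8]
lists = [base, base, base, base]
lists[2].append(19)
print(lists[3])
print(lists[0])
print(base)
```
[6, 8, 19]
[6, 8, 19]
[6, 8, 19]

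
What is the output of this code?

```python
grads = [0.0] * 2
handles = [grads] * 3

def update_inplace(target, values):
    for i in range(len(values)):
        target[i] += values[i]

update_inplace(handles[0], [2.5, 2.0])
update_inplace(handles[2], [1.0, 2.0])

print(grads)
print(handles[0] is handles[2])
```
[3.5, 4.0]
True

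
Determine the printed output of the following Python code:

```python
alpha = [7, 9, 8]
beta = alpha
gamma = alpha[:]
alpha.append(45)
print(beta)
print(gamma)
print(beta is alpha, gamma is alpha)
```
[7, 9, 8, 45]
[7, 9, 8]
True False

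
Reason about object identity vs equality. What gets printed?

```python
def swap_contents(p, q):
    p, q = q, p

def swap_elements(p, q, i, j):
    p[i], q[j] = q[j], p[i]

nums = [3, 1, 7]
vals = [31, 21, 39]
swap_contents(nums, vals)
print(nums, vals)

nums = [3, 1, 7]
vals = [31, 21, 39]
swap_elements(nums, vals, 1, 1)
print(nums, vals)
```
[3, 1, 7] [31, 21, 39]
[3, 21, 7] [31, 1, 39]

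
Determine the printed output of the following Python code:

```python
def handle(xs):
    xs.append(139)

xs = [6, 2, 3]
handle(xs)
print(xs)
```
[6, 2, 3, 139]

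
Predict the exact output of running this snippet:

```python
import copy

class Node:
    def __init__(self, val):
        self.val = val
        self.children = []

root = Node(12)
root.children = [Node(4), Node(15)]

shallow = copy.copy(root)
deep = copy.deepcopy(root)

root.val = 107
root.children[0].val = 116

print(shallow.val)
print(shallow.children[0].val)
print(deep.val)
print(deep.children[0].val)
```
12
116
12
4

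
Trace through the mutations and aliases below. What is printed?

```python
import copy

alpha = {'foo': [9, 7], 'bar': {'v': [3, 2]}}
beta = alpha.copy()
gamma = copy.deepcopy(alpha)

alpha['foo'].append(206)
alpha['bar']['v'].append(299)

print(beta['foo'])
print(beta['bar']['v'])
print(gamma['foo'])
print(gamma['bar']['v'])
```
[9, 7, 206]
[3, 2, 299]
[9, 7]
[3, 2]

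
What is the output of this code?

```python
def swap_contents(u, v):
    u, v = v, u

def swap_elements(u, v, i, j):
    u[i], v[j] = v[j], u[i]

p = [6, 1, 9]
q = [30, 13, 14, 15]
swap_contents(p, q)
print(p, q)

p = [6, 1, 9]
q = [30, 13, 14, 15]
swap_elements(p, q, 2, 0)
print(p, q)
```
[6, 1, 9] [30, 13, 14, 15]
[6, 1, 30] [9, 13, 14, 15]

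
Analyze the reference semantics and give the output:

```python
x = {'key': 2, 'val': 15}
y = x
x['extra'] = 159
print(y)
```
{'key': 2, 'val': 15, 'extra': 159}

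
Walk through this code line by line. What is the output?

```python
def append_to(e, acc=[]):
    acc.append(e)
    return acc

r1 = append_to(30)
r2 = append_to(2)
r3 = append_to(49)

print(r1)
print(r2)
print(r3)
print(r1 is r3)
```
[30, 2, 49]
[30, 2, 49]
[30, 2, 49]
True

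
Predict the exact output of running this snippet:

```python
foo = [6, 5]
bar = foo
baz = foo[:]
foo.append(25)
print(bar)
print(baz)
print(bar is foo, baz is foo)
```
[6, 5, 25]
[6, 5]
True False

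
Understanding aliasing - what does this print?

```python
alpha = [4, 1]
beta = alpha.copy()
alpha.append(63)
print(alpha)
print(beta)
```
[4, 1, 63]
[4, 1]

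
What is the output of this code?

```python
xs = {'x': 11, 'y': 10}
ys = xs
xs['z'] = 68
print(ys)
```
{'x': 11, 'y': 10, 'z': 68}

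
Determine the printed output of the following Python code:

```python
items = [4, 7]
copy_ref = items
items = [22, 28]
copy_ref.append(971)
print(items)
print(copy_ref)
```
[22, 28]
[4, 7, 971]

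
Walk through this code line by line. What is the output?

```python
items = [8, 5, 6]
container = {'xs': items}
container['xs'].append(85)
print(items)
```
[8, 5, 6, 85]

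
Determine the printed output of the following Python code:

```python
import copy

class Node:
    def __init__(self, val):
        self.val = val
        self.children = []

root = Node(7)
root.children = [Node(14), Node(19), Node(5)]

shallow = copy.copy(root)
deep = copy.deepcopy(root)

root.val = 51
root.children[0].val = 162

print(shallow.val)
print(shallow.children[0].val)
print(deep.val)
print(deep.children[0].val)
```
7
162
7
14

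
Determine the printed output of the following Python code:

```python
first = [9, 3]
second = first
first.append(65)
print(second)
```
[9, 3, 65]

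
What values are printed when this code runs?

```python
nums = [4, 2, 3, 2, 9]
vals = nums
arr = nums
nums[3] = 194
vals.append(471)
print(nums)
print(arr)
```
[4, 2, 3, 194, 9, 471]
[4, 2, 3, 194, 9, 471]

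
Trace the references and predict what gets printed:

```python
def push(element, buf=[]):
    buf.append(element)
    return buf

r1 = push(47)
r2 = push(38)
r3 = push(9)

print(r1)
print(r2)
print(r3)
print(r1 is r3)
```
[47, 38, 9]
[47, 38, 9]
[47, 38, 9]
True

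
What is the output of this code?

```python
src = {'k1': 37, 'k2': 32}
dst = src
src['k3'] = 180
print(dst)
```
{'k1': 37, 'k2': 32, 'k3': 180}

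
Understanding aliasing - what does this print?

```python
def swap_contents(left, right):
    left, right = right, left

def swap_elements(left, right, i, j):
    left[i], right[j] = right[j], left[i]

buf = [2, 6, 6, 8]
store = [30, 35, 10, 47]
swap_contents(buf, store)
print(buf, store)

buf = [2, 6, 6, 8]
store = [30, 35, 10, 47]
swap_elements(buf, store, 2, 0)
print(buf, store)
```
[2, 6, 6, 8] [30, 35, 10, 47]
[2, 6, 30, 8] [6, 35, 10, 47]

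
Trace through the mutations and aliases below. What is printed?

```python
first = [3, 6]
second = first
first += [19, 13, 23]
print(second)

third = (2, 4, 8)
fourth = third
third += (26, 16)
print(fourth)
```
[3, 6, 19, 13, 23]
(2, 4, 8)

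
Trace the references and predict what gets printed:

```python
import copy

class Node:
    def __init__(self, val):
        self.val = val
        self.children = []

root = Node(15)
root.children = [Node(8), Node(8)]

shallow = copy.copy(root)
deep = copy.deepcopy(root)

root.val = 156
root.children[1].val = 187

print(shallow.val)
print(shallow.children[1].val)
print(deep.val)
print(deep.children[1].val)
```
15
187
15
8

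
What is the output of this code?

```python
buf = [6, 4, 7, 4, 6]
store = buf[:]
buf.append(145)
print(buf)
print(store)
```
[6, 4, 7, 4, 6, 145]
[6, 4, 7, 4, 6]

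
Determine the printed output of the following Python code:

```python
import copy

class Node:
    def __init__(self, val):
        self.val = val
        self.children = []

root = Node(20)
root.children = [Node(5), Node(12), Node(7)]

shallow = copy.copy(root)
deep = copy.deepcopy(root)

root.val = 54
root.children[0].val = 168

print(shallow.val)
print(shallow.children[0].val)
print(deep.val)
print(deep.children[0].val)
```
20
168
20
5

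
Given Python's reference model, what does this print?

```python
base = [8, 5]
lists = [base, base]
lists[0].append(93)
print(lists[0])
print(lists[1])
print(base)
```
[8, 5, 93]
[8, 5, 93]
[8, 5, 93]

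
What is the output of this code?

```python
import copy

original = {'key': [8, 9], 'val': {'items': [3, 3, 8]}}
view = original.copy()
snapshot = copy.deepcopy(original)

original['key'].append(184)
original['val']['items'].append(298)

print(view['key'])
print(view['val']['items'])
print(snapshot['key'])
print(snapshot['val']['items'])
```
[8, 9, 184]
[3, 3, 8, 298]
[8, 9]
[3, 3, 8]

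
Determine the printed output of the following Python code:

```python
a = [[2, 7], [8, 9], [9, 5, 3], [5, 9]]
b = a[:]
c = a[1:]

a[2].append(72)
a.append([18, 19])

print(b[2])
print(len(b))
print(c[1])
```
[9, 5, 3, 72]
4
[9, 5, 3, 72]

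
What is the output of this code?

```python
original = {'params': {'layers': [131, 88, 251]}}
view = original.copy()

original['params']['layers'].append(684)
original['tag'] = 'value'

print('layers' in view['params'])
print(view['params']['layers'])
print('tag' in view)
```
True
[131, 88, 251, 684]
False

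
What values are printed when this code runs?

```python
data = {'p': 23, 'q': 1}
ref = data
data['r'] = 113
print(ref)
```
{'p': 23, 'q': 1, 'r': 113}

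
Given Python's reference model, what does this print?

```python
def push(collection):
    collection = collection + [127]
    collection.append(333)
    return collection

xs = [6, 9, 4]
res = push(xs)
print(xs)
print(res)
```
[6, 9, 4]
[6, 9, 4, 127, 333]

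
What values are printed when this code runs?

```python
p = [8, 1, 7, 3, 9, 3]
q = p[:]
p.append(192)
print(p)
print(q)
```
[8, 1, 7, 3, 9, 3, 192]
[8, 1, 7, 3, 9, 3]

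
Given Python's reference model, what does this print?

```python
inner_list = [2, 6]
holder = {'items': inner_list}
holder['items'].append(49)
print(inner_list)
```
[2, 6, 49]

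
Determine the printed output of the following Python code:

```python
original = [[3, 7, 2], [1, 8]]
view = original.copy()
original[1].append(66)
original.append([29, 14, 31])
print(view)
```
[[3, 7, 2], [1, 8, 66]]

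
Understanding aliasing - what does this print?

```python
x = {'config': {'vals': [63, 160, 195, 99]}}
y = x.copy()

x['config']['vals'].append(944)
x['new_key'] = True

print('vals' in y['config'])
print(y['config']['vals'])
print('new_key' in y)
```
True
[63, 160, 195, 99, 944]
False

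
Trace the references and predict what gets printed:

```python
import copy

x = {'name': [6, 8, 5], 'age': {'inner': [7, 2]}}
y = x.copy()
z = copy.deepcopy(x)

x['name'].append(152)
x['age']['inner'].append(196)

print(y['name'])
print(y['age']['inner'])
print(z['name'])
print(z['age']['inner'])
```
[6, 8, 5, 152]
[7, 2, 196]
[6, 8, 5]
[7, 2]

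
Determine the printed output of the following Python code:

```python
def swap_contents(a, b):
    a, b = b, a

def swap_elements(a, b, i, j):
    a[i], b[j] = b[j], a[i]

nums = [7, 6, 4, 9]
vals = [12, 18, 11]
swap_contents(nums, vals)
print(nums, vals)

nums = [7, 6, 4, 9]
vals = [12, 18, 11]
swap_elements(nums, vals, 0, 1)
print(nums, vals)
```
[7, 6, 4, 9] [12, 18, 11]
[18, 6, 4, 9] [12, 7, 11]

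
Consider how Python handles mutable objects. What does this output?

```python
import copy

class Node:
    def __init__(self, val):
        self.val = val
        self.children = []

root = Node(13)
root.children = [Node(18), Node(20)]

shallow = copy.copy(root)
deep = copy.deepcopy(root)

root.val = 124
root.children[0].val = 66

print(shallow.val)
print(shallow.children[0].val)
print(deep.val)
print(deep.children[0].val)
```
13
66
13
18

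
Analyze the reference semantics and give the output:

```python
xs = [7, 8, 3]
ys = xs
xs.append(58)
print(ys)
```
[7, 8, 3, 58]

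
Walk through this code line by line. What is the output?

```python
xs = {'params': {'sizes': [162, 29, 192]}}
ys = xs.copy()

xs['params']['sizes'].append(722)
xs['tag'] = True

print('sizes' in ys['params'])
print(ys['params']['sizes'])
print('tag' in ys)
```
True
[162, 29, 192, 722]
False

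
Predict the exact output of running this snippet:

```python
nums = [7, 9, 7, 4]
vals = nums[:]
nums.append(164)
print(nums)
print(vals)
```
[7, 9, 7, 4, 164]
[7, 9, 7, 4]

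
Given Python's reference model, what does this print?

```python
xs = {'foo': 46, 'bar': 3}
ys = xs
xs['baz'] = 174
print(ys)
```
{'foo': 46, 'bar': 3, 'baz': 174}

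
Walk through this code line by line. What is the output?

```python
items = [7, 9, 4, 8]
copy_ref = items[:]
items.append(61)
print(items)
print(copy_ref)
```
[7, 9, 4, 8, 61]
[7, 9, 4, 8]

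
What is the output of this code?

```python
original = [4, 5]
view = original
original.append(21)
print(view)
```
[4, 5, 21]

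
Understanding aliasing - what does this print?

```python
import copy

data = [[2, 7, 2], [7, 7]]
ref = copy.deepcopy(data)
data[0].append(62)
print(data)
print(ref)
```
[[2, 7, 2, 62], [7, 7]]
[[2, 7, 2], [7, 7]]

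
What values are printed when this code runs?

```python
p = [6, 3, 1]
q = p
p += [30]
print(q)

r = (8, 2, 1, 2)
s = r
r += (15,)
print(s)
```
[6, 3, 1, 30]
(8, 2, 1, 2)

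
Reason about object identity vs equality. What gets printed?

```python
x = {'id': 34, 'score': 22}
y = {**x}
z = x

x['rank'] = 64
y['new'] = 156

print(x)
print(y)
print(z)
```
{'id': 34, 'score': 22, 'rank': 64}
{'id': 34, 'score': 22, 'new': 156}
{'id': 34, 'score': 22, 'rank': 64}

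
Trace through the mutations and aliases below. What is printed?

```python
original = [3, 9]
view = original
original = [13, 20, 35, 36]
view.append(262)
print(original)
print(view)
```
[13, 20, 35, 36]
[3, 9, 262]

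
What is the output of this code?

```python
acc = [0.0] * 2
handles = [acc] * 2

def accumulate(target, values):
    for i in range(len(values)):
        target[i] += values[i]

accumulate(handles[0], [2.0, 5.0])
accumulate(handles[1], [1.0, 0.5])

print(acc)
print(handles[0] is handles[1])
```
[3.0, 5.5]
True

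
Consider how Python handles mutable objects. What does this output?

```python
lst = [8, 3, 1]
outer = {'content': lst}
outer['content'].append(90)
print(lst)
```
[8, 3, 1, 90]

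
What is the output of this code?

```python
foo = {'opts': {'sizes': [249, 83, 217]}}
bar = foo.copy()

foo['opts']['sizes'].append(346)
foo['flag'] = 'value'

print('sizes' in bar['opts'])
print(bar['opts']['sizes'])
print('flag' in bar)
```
True
[249, 83, 217, 346]
False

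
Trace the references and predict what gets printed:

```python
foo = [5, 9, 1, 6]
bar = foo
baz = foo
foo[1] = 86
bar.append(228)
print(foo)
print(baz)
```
[5, 86, 1, 6, 228]
[5, 86, 1, 6, 228]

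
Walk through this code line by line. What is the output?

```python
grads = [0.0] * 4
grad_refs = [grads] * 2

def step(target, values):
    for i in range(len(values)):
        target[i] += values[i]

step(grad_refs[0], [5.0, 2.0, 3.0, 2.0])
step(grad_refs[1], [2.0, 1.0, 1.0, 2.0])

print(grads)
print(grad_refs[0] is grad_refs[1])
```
[7.0, 3.0, 4.0, 4.0]
True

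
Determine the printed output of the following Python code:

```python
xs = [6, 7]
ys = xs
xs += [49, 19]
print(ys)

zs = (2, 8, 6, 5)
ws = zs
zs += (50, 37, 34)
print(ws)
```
[6, 7, 49, 19]
(2, 8, 6, 5)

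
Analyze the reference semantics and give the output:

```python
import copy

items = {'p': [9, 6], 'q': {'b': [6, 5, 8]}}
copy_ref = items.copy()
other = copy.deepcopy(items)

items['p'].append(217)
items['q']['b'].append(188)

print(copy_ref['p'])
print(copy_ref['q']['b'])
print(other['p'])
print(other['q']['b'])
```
[9, 6, 217]
[6, 5, 8, 188]
[9, 6]
[6, 5, 8]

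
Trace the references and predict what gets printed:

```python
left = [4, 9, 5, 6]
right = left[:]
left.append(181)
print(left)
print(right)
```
[4, 9, 5, 6, 181]
[4, 9, 5, 6]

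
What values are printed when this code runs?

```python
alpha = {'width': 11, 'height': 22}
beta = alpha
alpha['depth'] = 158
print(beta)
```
{'width': 11, 'height': 22, 'depth': 158}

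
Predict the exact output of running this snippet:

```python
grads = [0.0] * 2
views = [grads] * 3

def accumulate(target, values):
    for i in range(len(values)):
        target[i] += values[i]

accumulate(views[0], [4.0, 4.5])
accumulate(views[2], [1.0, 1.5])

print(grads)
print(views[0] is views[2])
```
[5.0, 6.0]
True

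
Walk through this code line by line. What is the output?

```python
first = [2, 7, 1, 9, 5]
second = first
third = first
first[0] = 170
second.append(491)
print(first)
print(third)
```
[170, 7, 1, 9, 5, 491]
[170, 7, 1, 9, 5, 491]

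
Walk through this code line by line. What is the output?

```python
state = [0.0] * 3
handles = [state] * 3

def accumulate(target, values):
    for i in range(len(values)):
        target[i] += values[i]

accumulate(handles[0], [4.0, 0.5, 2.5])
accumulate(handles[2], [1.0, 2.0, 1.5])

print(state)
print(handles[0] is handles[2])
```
[5.0, 2.5, 4.0]
True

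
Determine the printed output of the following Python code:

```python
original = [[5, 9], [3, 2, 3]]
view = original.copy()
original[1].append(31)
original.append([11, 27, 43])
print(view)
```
[[5, 9], [3, 2, 3, 31]]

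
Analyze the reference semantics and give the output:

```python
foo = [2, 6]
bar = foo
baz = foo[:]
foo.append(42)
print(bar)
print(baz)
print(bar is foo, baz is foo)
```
[2, 6, 42]
[2, 6]
True False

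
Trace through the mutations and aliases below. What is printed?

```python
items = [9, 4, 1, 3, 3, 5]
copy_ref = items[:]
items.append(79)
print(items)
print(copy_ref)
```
[9, 4, 1, 3, 3, 5, 79]
[9, 4, 1, 3, 3, 5]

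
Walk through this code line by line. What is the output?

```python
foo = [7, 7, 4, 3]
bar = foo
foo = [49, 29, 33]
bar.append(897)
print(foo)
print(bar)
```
[49, 29, 33]
[7, 7, 4, 3, 897]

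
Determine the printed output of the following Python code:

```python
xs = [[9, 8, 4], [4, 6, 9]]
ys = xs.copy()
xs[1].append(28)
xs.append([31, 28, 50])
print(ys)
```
[[9, 8, 4], [4, 6, 9, 28]]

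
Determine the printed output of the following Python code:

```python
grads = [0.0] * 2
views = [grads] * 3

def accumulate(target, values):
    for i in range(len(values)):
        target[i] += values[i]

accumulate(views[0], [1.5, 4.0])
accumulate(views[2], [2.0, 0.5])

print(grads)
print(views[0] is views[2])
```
[3.5, 4.5]
True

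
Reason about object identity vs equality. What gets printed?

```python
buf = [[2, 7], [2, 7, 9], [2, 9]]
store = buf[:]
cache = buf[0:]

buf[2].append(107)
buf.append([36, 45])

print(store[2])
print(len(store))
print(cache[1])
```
[2, 9, 107]
3
[2, 7, 9]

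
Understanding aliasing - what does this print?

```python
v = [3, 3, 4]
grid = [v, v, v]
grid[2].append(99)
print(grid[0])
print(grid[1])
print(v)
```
[3, 3, 4, 99]
[3, 3, 4, 99]
[3, 3, 4, 99]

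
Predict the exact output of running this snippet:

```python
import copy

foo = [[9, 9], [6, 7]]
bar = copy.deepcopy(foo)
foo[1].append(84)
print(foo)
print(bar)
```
[[9, 9], [6, 7, 84]]
[[9, 9], [6, 7]]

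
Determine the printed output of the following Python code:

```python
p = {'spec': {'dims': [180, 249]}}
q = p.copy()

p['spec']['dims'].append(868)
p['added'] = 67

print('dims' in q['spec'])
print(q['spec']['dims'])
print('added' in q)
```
True
[180, 249, 868]
False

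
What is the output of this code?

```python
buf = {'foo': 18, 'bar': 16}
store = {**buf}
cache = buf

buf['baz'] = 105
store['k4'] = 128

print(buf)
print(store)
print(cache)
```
{'foo': 18, 'bar': 16, 'baz': 105}
{'foo': 18, 'bar': 16, 'k4': 128}
{'foo': 18, 'bar': 16, 'baz': 105}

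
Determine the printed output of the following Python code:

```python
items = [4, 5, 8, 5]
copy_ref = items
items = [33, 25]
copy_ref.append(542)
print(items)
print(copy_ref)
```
[33, 25]
[4, 5, 8, 5, 542]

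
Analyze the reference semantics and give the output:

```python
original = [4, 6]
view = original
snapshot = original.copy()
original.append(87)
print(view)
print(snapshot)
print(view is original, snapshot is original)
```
[4, 6, 87]
[4, 6]
True False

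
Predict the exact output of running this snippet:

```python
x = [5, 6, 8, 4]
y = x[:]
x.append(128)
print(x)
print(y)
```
[5, 6, 8, 4, 128]
[5, 6, 8, 4]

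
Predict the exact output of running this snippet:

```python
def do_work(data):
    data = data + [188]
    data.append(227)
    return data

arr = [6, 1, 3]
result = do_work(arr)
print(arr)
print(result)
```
[6, 1, 3]
[6, 1, 3, 188, 227]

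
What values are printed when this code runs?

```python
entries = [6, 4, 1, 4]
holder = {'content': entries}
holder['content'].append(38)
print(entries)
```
[6, 4, 1, 4, 38]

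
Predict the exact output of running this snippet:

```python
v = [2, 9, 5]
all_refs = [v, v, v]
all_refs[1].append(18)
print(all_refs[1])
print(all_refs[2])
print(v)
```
[2, 9, 5, 18]
[2, 9, 5, 18]
[2, 9, 5, 18]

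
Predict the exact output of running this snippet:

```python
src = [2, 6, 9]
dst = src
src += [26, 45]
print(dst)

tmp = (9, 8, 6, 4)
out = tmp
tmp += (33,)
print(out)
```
[2, 6, 9, 26, 45]
(9, 8, 6, 4)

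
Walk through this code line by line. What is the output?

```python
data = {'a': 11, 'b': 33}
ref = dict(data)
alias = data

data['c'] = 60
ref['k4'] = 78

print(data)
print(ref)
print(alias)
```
{'a': 11, 'b': 33, 'c': 60}
{'a': 11, 'b': 33, 'k4': 78}
{'a': 11, 'b': 33, 'c': 60}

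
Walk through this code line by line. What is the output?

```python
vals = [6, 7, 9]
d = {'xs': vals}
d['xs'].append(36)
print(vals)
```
[6, 7, 9, 36]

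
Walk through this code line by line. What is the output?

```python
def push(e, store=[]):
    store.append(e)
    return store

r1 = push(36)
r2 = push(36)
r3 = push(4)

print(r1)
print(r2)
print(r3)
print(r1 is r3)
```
[36, 36, 4]
[36, 36, 4]
[36, 36, 4]
True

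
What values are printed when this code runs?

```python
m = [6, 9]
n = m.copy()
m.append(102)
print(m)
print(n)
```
[6, 9, 102]
[6, 9]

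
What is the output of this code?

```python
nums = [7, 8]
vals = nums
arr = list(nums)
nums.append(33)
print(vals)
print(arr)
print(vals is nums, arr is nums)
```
[7, 8, 33]
[7, 8]
True False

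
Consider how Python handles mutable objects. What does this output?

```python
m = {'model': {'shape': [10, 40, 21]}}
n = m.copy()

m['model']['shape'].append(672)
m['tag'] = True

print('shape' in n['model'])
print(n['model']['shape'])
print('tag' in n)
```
True
[10, 40, 21, 672]
False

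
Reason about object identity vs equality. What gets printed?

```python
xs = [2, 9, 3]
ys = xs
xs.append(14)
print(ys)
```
[2, 9, 3, 14]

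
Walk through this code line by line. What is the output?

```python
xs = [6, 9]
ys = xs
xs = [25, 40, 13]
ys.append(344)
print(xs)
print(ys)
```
[25, 40, 13]
[6, 9, 344]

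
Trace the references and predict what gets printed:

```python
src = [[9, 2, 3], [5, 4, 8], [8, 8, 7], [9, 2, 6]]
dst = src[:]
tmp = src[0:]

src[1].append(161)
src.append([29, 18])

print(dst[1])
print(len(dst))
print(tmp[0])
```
[5, 4, 8, 161]
4
[9, 2, 3]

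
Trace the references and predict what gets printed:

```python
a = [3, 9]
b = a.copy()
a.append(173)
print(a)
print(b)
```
[3, 9, 173]
[3, 9]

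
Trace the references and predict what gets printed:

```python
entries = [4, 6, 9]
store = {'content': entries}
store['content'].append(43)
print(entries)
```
[4, 6, 9, 43]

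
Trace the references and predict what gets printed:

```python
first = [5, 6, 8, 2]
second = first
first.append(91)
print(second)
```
[5, 6, 8, 2, 91]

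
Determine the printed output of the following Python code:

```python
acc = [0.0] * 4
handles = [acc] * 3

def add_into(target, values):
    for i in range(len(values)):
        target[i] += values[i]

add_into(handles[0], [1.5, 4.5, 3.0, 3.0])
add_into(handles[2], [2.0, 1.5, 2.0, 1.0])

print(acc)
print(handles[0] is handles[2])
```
[3.5, 6.0, 5.0, 4.0]
True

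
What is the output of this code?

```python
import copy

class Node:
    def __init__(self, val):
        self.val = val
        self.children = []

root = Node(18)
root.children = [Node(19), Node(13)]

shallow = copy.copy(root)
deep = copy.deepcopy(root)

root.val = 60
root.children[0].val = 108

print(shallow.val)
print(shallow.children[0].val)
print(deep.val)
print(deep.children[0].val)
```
18
108
18
19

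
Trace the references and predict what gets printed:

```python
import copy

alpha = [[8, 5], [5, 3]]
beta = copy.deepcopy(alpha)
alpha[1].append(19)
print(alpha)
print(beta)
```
[[8, 5], [5, 3, 19]]
[[8, 5], [5, 3]]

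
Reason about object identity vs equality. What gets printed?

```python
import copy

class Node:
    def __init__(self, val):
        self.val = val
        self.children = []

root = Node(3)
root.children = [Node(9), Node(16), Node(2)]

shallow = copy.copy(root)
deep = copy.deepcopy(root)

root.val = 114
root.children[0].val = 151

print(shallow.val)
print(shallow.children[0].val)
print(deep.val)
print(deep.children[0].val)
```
3
151
3
9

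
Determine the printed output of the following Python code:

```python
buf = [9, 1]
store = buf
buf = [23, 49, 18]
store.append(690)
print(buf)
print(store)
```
[23, 49, 18]
[9, 1, 690]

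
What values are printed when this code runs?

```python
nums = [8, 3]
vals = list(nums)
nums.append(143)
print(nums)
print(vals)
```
[8, 3, 143]
[8, 3]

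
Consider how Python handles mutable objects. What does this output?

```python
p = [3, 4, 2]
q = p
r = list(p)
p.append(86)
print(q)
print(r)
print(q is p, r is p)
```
[3, 4, 2, 86]
[3, 4, 2]
True False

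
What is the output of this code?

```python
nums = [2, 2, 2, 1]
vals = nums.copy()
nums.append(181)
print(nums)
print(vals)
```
[2, 2, 2, 1, 181]
[2, 2, 2, 1]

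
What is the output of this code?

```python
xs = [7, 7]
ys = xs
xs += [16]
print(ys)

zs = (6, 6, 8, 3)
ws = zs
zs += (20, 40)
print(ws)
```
[7, 7, 16]
(6, 6, 8, 3)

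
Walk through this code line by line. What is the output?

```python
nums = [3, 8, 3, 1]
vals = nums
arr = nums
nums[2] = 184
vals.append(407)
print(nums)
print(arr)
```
[3, 8, 184, 1, 407]
[3, 8, 184, 1, 407]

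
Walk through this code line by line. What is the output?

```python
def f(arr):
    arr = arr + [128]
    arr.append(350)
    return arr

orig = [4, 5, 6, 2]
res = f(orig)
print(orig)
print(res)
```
[4, 5, 6, 2]
[4, 5, 6, 2, 128, 350]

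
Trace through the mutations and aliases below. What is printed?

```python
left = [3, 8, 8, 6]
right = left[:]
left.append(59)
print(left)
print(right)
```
[3, 8, 8, 6, 59]
[3, 8, 8, 6]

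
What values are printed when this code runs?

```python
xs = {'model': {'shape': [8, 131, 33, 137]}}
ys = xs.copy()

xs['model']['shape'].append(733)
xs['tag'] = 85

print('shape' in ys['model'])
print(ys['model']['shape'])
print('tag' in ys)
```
True
[8, 131, 33, 137, 733]
False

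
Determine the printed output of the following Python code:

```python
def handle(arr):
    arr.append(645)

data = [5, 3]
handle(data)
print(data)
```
[5, 3, 645]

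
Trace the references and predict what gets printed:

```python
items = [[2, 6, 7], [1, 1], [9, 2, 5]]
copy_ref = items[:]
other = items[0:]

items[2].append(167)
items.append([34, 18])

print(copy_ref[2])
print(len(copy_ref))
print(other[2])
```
[9, 2, 5, 167]
3
[9, 2, 5, 167]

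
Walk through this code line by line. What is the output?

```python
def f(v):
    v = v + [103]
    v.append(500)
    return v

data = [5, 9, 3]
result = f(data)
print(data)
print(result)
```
[5, 9, 3]
[5, 9, 3, 103, 500]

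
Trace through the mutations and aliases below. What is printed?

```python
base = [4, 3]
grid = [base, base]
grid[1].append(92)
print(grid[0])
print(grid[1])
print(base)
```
[4, 3, 92]
[4, 3, 92]
[4, 3, 92]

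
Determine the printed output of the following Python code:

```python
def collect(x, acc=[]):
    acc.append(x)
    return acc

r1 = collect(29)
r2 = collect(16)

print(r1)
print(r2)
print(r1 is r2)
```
[29, 16]
[29, 16]
True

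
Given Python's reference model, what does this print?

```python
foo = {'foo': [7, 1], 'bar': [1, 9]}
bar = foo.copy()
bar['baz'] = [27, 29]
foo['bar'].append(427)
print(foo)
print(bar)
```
{'foo': [7, 1], 'bar': [1, 9, 427]}
{'foo': [7, 1], 'bar': [1, 9, 427], 'baz': [27, 29]}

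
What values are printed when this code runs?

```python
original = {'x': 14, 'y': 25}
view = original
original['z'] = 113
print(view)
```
{'x': 14, 'y': 25, 'z': 113}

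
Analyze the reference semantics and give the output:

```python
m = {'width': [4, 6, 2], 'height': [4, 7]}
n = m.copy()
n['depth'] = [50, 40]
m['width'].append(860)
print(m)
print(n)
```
{'width': [4, 6, 2, 860], 'height': [4, 7]}
{'width': [4, 6, 2, 860], 'height': [4, 7], 'depth': [50, 40]}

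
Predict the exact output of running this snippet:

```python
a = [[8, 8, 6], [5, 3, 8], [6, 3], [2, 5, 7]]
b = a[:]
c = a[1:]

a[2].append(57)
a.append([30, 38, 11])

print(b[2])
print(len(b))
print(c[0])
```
[6, 3, 57]
4
[5, 3, 8]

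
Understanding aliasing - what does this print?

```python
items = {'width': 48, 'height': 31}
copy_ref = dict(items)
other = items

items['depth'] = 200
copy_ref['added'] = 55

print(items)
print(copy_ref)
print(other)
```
{'width': 48, 'height': 31, 'depth': 200}
{'width': 48, 'height': 31, 'added': 55}
{'width': 48, 'height': 31, 'depth': 200}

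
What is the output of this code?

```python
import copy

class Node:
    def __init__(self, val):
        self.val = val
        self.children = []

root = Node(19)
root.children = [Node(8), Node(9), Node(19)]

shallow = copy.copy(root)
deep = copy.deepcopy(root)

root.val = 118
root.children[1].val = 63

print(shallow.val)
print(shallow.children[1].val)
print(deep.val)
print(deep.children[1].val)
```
19
63
19
9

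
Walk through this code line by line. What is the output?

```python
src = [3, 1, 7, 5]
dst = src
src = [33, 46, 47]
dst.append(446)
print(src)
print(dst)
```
[33, 46, 47]
[3, 1, 7, 5, 446]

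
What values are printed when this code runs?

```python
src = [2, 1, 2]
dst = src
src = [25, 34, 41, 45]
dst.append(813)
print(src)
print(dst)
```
[25, 34, 41, 45]
[2, 1, 2, 813]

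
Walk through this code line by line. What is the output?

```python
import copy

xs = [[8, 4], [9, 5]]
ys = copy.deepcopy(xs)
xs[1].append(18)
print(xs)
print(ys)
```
[[8, 4], [9, 5, 18]]
[[8, 4], [9, 5]]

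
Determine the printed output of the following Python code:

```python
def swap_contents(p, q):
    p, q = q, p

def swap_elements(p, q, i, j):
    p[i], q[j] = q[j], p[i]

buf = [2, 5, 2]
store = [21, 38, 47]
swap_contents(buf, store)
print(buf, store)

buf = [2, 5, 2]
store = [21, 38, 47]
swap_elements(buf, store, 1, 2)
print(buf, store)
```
[2, 5, 2] [21, 38, 47]
[2, 47, 2] [21, 38, 5]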